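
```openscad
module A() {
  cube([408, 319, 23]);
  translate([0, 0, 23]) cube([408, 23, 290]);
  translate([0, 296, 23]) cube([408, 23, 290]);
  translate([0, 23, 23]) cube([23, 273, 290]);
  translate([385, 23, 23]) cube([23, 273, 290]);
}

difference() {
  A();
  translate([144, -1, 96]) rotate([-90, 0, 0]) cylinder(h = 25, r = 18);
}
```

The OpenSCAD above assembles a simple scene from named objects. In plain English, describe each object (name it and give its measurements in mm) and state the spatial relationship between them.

A is an open-topped rectangular box: outside dimensions 408×319×313 mm, with a uniform wall and base thickness of 23 mm. The base is a full 408×319 slab on the floor; four walls sit on top of the base. The front and back walls (the −y and +y sides) span the full width; the two side walls fit between them.

The open box has a circular hole of radius 18 mm through its front wall, centred at (x = 144, z = 96).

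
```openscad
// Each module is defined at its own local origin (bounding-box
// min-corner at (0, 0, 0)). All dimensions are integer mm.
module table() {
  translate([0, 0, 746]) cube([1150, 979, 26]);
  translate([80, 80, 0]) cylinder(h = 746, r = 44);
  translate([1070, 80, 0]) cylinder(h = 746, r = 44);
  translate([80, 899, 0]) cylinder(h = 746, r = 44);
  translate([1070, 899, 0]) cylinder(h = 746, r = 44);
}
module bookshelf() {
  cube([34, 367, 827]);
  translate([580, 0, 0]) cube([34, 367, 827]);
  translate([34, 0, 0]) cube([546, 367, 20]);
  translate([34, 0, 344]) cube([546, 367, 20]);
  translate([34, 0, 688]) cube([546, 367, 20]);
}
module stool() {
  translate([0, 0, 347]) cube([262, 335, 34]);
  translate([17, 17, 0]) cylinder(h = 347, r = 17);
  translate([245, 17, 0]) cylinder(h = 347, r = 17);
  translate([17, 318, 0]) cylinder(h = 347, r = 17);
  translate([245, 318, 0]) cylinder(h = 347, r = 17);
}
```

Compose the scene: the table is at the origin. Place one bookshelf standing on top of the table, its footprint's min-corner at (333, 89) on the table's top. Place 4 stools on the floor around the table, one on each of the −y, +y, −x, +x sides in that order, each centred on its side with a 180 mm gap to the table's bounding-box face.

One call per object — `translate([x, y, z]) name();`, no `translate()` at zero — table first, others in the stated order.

table();
translate([333, 89, 772]) bookshelf();
translate([444, -515, 0]) stool();
translate([444, 1159, 0]) stool();
translate([-442, 322, 0]) stool();
translate([1330, 322, 0]) stool();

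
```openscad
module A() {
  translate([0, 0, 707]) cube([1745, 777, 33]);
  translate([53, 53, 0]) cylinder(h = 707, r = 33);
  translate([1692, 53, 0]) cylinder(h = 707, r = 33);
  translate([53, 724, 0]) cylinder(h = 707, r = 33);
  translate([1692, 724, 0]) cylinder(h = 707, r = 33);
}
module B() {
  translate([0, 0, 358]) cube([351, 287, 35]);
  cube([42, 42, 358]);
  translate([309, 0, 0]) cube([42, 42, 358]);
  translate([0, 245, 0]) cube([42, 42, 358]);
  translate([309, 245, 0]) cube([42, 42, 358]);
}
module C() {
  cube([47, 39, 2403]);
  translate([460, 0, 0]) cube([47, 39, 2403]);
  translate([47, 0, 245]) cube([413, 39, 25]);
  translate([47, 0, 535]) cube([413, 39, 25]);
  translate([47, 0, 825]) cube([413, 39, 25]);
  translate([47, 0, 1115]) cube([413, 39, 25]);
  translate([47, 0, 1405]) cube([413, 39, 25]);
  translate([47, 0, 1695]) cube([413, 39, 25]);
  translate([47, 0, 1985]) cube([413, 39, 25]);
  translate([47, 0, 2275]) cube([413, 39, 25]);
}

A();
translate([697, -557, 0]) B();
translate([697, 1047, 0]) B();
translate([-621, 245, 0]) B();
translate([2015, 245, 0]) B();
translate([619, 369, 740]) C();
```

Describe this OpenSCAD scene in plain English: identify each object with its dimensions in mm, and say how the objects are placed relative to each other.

A is a table with a 1745×777 mm rectangular top, 33 mm thick, top surface at z = 740 mm, supported by four round legs of 66 mm diameter, each leg's bounding box inset 20 mm from the nearest pair of top edges, running from the floor.

B is a four-legged stool. The seat is a 351×287×35 mm slab whose top surface is at z = 393 mm; four square legs, each 42×42 mm in cross-section, run from the floor (z = 0) to the underside of the seat, each flush with a corner of the seat.

C is a straight ladder. Two 47×39 mm vertical rails, 2403 mm tall, stand 507 mm apart (outside-to-outside) with their front faces coplanar on the −y side. 8 rungs, each 39 mm deep and 25 mm tall, span between the inner faces of the rails, front faces flush with the rails. The lowest rung's underside is at z = 245 mm and rungs are spaced 290 mm apart (underside to underside).

Four stools sit around the table at the −y, +y, −x, +x sides. The ladder is on top of the table, centred.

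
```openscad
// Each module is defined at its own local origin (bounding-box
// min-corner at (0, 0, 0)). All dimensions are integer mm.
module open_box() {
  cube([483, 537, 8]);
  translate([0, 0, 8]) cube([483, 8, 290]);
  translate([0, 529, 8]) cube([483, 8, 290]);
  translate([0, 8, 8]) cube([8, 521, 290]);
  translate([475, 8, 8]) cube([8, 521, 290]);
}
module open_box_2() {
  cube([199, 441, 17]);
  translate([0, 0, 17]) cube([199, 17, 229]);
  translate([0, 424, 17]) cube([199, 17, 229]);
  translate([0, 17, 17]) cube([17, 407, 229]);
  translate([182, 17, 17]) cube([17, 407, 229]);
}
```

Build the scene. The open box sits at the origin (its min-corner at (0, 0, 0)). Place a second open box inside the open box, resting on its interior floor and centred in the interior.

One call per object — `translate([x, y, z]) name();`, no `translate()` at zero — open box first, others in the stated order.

open_box();
translate([142, 48, 8]) open_box_2();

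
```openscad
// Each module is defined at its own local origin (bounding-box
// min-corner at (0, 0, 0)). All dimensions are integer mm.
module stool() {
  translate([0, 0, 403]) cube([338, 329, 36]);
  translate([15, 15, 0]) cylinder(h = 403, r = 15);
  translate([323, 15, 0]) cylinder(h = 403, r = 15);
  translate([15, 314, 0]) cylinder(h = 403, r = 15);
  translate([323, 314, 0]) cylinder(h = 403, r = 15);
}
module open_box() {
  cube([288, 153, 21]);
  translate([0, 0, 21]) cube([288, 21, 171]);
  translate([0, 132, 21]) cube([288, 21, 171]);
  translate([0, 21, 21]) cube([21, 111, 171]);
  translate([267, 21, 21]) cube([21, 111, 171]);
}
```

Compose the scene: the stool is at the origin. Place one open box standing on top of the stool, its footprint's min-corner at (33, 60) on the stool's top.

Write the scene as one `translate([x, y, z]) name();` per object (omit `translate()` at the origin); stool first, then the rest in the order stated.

stool();
translate([33, 60, 439]) open_box();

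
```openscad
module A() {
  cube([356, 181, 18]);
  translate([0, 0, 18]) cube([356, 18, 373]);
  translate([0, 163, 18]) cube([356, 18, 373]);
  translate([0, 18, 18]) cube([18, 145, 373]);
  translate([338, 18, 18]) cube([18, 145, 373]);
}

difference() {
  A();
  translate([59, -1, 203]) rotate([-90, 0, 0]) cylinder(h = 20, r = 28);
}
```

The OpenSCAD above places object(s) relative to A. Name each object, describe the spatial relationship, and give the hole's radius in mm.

The subtracted cylinder has r = 28 mm.

A is an open box. The open box has a circular hole through its front wall. The hole's radius is 28 mm.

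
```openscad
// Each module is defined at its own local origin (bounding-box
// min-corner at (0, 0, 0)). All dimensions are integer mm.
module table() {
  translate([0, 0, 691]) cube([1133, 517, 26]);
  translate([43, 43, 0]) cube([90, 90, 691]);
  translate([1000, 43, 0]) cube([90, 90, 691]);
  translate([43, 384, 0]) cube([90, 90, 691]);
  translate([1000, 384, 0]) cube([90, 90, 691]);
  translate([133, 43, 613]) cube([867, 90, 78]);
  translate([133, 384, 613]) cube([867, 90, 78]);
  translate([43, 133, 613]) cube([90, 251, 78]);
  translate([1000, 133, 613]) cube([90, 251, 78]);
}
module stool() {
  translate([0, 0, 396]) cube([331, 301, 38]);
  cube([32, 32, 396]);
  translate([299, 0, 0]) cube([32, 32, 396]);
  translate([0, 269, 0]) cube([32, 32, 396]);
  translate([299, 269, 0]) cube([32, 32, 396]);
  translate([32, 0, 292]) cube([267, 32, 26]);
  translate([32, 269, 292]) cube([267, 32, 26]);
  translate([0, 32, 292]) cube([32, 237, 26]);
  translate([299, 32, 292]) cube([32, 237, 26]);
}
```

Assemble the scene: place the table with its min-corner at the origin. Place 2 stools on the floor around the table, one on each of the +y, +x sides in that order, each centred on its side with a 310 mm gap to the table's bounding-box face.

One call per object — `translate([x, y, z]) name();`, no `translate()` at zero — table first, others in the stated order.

table();
translate([401, 827, 0]) stool();
translate([1443, 108, 0]) stool();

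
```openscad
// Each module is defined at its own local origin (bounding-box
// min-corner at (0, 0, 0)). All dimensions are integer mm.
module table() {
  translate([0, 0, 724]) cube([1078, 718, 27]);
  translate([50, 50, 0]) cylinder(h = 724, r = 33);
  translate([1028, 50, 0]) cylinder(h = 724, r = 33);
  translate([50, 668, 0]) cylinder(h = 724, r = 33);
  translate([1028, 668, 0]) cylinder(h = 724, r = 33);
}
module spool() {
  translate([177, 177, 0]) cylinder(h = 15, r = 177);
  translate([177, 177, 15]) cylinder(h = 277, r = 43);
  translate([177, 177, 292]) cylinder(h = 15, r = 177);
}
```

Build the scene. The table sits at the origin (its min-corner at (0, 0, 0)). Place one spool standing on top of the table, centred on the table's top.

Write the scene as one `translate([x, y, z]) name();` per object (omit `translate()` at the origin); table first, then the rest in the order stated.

table();
translate([362, 182, 751]) spool();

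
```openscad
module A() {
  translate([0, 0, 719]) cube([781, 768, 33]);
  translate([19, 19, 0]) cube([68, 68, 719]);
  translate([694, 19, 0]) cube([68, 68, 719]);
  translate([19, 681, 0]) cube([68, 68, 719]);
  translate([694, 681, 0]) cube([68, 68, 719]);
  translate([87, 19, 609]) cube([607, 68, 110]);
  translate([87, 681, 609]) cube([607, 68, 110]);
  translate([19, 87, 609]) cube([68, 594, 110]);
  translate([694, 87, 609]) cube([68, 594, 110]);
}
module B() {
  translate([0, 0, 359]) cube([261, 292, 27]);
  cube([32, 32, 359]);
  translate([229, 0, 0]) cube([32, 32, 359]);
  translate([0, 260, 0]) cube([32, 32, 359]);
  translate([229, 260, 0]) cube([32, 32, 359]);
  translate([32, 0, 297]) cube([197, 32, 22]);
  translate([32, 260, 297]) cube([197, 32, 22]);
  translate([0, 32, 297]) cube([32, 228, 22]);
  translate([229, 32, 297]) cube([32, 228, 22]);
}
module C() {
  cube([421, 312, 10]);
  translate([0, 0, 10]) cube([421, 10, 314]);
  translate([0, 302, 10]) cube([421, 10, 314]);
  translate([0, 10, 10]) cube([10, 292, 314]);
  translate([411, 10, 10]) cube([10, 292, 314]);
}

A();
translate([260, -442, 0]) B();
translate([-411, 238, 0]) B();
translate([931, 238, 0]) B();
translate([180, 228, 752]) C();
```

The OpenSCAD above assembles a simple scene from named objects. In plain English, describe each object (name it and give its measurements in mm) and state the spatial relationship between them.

A is a table with a 781×768 mm rectangular top, 33 mm thick, top surface at z = 752 mm, supported by four 68×68 mm square legs, each inset 19 mm from the nearest pair of top edges, running from the floor. Four apron rails, 68 mm thick and 110 mm tall, run between adjacent legs with their top edges flush with the underside of the top and their outer faces flush with the legs' outer faces.

B is a simple wooden stool: a rectangular seat 261 mm (x) by 292 mm (y), 27 mm thick, top face at z = 386 mm, on four square legs, each 32×32 mm in cross-section. The legs rest on z = 0, each flush with a corner of the seat. Four stretchers, 32 mm wide and 22 mm tall, connect adjacent legs with their undersides at z = 297 mm, each running between the inner faces of the legs it joins and aligned with the legs' outer faces on the other axis.

C is an open-topped rectangular box: outside dimensions 421×312×324 mm, with a uniform wall and base thickness of 10 mm. The base is a full 421×312 slab on the floor; four walls sit on top of the base. The front and back walls (the −y and +y sides) span the full width; the two side walls fit between them.

Three stools sit around the table at the −y, −x, +x sides. The open box is on top of the table, centred.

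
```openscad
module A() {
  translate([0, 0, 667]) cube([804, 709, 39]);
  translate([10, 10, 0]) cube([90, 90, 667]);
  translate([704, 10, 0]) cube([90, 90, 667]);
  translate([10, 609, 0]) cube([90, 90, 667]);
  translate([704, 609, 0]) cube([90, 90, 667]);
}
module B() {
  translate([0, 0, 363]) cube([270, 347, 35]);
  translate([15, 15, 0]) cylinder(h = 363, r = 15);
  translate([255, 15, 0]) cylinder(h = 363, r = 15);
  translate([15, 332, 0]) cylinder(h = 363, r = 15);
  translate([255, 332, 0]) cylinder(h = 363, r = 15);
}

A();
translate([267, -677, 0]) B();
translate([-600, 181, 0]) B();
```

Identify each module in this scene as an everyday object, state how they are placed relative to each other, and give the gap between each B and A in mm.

A is a table. B is a stool. Two stools sit around the table at the −y, −x sides. The gap between each stool and the table is 330 mm.

Each stool's nearest face is 330 mm from the table's bounding box.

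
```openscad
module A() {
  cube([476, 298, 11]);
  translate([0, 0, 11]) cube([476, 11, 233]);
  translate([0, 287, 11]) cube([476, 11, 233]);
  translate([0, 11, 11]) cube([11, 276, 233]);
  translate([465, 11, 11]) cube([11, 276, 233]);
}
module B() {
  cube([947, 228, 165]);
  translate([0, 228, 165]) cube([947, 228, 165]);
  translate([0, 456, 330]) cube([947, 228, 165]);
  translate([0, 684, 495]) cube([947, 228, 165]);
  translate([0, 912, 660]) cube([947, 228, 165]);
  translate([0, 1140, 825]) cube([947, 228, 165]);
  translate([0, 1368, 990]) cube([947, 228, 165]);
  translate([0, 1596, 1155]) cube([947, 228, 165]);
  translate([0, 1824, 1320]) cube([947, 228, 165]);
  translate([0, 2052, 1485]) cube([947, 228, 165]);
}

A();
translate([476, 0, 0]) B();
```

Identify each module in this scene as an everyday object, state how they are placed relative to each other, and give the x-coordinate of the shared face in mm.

The open box's +x face and the staircase's −x face are both at x = 476 mm.

A is an open box. B is a staircase. The staircase is against the open box's +x side, with their −y faces flush. The x-coordinate of the shared face is 476 mm.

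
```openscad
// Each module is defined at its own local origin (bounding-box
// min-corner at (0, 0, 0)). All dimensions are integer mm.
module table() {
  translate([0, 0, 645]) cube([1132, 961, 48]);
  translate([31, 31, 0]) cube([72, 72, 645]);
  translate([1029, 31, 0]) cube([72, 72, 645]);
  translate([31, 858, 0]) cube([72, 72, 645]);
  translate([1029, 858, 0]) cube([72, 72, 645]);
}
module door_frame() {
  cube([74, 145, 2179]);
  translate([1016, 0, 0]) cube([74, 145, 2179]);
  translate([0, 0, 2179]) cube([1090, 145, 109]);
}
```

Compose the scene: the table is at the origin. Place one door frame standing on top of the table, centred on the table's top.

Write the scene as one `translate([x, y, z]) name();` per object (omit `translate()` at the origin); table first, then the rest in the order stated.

table();
translate([21, 408, 693]) door_frame();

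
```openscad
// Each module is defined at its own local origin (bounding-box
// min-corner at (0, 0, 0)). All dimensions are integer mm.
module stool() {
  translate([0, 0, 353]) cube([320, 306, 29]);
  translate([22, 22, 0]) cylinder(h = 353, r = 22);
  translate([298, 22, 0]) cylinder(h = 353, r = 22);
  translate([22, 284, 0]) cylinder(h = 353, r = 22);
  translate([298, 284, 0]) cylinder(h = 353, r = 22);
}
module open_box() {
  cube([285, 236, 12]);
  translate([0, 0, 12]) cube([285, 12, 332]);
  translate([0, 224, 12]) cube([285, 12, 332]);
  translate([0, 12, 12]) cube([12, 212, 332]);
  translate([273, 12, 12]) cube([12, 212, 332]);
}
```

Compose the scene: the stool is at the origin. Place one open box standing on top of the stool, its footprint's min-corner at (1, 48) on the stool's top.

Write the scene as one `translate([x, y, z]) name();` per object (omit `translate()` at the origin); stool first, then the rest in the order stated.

stool();
translate([1, 48, 382]) open_box();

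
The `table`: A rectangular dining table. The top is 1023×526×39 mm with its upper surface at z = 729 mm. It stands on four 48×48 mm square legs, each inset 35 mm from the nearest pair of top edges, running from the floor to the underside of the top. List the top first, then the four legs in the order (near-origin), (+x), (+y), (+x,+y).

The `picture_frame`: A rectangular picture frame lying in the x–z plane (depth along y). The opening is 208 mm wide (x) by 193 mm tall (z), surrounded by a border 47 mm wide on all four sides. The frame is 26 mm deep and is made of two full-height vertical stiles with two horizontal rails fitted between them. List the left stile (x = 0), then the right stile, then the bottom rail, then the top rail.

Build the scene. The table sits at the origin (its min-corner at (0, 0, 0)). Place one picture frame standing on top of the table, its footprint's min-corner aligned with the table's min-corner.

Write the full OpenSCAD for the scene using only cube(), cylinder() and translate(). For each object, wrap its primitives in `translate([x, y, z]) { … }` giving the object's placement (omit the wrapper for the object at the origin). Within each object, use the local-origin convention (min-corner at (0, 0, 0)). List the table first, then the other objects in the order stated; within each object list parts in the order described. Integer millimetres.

translate([0, 0, 690]) cube([1023, 526, 39]);
translate([35, 35, 0]) cube([48, 48, 690]);
translate([940, 35, 0]) cube([48, 48, 690]);
translate([35, 443, 0]) cube([48, 48, 690]);
translate([940, 443, 0]) cube([48, 48, 690]);
translate([0, 0, 729]) {
  cube([47, 26, 287]);
  translate([255, 0, 0]) cube([47, 26, 287]);
  translate([47, 0, 0]) cube([208, 26, 47]);
  translate([47, 0, 240]) cube([208, 26, 47]);
}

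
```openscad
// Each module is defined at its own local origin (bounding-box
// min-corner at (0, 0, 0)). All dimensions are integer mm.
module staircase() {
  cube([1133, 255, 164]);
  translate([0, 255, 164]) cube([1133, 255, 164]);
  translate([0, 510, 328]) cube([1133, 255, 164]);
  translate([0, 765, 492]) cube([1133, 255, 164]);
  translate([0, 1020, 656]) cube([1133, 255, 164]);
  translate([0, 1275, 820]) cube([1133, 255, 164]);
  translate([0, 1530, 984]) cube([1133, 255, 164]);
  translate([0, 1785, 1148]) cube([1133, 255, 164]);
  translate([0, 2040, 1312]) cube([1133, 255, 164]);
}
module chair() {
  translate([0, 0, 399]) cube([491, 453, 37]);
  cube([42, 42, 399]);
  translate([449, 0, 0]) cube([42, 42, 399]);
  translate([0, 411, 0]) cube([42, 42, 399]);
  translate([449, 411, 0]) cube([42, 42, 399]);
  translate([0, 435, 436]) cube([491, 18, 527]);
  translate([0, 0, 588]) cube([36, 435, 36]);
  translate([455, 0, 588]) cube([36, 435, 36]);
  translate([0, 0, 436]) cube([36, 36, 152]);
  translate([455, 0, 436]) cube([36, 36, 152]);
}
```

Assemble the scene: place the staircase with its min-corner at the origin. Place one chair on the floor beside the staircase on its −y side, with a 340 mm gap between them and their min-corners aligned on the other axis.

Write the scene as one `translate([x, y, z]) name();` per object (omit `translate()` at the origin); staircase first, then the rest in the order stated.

staircase();
translate([0, -793, 0]) chair();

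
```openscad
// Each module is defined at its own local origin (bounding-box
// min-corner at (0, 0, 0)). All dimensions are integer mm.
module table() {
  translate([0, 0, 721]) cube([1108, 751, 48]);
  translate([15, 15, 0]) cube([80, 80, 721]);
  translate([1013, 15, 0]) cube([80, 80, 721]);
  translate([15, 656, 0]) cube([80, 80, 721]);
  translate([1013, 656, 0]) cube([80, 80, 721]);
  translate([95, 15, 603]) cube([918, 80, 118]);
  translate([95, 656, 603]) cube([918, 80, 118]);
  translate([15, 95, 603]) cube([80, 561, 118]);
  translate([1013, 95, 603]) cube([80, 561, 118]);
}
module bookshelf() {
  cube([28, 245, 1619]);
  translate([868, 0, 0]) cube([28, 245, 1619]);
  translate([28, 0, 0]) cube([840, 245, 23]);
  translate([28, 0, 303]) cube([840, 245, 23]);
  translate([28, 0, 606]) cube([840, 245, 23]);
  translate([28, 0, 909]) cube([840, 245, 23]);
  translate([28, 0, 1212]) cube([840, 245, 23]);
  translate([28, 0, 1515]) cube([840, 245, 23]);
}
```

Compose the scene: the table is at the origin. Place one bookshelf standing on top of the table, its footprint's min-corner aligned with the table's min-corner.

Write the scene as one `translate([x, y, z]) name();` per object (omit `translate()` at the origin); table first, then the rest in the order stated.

table();
translate([0, 0, 769]) bookshelf();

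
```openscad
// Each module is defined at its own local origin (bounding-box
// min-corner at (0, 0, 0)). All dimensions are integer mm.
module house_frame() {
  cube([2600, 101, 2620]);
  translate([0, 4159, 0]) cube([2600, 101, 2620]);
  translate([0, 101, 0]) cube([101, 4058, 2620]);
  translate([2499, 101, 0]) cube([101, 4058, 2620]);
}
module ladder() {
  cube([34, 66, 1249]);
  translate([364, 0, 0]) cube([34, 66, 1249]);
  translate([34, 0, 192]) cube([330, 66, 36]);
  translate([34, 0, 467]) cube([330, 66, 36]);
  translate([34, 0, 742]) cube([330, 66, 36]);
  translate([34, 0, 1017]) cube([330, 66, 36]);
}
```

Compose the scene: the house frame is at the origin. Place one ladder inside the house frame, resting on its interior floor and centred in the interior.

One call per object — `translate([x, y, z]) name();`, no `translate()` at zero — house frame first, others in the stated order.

house_frame();
translate([1101, 2097, 0]) ladder();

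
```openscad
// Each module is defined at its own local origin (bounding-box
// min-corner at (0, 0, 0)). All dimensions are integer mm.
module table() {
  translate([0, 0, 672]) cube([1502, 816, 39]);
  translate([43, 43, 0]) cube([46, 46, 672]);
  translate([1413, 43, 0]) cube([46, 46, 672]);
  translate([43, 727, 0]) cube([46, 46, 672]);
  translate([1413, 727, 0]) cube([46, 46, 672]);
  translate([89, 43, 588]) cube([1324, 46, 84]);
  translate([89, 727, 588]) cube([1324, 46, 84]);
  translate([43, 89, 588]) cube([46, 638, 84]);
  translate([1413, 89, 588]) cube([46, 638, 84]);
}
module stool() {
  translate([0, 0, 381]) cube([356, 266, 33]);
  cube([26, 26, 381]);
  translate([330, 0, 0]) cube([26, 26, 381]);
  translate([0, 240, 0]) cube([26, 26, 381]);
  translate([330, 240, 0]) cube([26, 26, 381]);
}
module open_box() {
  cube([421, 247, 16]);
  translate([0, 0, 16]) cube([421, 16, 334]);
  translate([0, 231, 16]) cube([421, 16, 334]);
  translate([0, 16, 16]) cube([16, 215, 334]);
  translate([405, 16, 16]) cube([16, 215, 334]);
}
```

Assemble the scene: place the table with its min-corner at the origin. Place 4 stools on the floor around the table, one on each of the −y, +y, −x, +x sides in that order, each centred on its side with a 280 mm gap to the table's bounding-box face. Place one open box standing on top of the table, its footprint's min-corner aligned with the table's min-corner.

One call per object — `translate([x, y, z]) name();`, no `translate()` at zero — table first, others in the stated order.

table();
translate([573, -546, 0]) stool();
translate([573, 1096, 0]) stool();
translate([-636, 275, 0]) stool();
translate([1782, 275, 0]) stool();
translate([0, 0, 711]) open_box();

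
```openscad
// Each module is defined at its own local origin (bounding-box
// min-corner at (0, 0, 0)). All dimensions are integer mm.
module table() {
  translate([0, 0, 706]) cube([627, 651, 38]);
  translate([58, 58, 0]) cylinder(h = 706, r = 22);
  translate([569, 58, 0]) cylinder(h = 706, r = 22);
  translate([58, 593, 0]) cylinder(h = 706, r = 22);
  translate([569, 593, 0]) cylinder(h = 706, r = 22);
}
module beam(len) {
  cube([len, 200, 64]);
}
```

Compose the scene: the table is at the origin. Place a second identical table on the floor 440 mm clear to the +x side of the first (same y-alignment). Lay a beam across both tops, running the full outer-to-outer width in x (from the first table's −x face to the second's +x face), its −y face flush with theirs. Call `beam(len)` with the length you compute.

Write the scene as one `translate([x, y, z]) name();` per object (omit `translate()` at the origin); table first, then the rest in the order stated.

table();
translate([1067, 0, 0]) table();
translate([0, 0, 744]) beam(1694);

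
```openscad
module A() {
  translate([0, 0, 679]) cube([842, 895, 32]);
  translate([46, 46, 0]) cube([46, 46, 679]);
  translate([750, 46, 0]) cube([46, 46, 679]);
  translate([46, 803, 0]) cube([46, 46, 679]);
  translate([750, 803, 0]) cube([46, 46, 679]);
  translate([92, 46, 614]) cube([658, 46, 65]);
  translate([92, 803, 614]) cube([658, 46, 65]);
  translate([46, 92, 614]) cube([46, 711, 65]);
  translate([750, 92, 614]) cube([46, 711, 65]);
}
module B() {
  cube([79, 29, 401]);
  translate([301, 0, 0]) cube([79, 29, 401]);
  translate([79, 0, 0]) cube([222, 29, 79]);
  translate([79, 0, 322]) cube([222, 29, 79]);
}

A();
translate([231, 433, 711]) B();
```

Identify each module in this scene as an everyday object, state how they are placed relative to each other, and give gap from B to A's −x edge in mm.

A is a table. B is a picture frame. The picture frame is on top of the table, centred. The gap from the picture frame to the table's −x edge is 231 mm.

The picture frame's min-x is at 231; the table's min-x is 0; gap = 231 mm.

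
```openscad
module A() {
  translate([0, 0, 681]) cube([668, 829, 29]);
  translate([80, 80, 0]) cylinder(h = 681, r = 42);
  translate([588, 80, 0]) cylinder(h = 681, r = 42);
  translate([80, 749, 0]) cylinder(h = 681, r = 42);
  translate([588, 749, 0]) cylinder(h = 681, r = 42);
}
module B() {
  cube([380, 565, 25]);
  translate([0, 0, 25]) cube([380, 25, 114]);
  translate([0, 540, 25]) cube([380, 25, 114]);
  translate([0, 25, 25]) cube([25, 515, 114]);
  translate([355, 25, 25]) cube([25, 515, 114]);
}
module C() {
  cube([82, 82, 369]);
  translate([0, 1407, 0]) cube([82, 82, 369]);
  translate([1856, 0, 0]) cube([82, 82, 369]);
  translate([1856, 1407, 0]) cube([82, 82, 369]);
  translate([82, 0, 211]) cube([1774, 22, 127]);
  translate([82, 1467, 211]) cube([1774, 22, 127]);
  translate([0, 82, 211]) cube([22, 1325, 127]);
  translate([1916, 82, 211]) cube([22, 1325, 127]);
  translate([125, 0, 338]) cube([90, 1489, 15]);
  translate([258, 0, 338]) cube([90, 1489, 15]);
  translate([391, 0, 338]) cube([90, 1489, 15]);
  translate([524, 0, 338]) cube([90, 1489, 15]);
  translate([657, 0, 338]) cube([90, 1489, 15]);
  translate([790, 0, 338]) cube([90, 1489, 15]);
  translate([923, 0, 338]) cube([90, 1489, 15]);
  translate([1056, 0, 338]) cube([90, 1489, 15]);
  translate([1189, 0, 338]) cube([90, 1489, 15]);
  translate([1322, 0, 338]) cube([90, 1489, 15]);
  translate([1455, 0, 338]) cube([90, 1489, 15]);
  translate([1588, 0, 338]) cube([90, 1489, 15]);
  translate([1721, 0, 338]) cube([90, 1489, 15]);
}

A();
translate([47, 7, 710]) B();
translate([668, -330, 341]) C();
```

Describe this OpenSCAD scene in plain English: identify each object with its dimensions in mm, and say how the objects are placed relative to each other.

A is a rectangular dining table. The top is 668×829×29 mm with its upper surface at z = 710 mm. It stands on four round legs of 84 mm diameter, each leg's bounding box inset 38 mm from the nearest pair of top edges, running from the floor to the underside of the top.

B is an open storage box with external size 380×565×139 mm and wall thickness 25 mm (the base is also 25 mm thick). The base covers the whole footprint; the four walls stand on the base, with the y-facing walls full-width and the x-facing walls fitting between their inner faces.

C is a bed frame 1938 mm long (x) by 1489 mm wide (y). Four 82×82 mm corner posts, 369 mm tall, at the corners of the footprint. Four rails of 22 mm thickness and 127 mm height run between adjacent posts with their undersides at z = 211 mm, their outer faces flush with the outside of the frame (the two x-running rails run between the posts' inner faces; the two y-running rails run between the posts' inner faces). 13 slats, each 90 mm wide (x) and 15 mm thick, lie across the top of the two x-running rails, running the full 1489 mm width of the frame in y; the slats are evenly spaced along x between the inner faces of the end posts with equal gaps (rounded down to the nearest mm) at the −x end and between each pair — any rounding remainder accumulates at the +x end.

The open box is on top of the table. The bed frame is beside the table with their tops flush at z = 710.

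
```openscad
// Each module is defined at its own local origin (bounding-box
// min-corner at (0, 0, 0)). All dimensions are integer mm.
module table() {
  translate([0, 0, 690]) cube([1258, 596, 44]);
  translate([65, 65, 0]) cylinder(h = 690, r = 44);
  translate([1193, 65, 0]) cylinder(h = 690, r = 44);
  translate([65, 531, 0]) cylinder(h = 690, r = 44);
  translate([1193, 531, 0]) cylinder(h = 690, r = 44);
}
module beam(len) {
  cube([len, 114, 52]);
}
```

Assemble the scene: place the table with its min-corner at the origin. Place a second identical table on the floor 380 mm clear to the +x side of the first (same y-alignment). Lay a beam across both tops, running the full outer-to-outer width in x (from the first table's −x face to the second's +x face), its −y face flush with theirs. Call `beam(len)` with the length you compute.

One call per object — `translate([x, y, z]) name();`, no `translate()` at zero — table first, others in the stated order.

table();
translate([1638, 0, 0]) table();
translate([0, 0, 734]) beam(2896);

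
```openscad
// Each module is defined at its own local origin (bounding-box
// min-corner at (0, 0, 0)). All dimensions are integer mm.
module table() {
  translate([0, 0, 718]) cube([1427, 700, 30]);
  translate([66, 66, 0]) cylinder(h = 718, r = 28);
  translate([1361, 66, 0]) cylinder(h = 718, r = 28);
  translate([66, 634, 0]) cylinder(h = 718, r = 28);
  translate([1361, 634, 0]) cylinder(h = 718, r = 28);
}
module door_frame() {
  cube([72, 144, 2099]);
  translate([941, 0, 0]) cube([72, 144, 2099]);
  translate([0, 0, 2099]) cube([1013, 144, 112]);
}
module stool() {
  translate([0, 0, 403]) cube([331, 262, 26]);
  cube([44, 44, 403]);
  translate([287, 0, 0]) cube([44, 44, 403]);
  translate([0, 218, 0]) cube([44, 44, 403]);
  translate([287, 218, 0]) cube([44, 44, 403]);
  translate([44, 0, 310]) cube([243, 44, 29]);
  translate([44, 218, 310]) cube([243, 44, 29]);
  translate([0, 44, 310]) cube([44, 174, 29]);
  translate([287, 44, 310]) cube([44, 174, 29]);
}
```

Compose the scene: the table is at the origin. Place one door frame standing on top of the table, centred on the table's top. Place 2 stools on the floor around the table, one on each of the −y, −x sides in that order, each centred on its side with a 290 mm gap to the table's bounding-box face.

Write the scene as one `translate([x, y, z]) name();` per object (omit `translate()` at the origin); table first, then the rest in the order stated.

table();
translate([207, 278, 748]) door_frame();
translate([548, -552, 0]) stool();
translate([-621, 219, 0]) stool();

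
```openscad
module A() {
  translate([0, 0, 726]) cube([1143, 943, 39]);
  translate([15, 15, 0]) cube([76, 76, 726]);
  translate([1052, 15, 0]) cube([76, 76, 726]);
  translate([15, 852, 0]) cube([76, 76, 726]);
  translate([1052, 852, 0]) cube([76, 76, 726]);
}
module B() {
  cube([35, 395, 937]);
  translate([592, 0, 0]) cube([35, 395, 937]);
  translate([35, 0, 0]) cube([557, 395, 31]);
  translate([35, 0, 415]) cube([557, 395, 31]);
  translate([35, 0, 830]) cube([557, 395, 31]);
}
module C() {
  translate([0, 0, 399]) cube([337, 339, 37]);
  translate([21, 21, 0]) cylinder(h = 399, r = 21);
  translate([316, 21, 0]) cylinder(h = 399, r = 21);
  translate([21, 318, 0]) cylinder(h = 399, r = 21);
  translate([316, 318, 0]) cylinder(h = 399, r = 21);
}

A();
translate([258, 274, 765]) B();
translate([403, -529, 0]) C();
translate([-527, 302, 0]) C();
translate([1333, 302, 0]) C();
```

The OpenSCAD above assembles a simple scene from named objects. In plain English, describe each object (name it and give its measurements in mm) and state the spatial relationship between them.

A is a rectangular dining table. The top is 1143×943×39 mm with its upper surface at z = 765 mm. It stands on four 76×76 mm square legs, each inset 15 mm from the nearest pair of top edges, running from the floor to the underside of the top.

B is an open bookshelf. Two side panels, each 35 mm thick, 395 mm deep and 937 mm tall, stand 627 mm apart (outside-to-outside). Between them sit 3 shelves, each 31 mm thick and 395 mm deep, spanning the full gap between the sides. The bottom shelf rests on the floor (its underside at z = 0) and the clear gap between one shelf's top and the next shelf's underside is 384 mm.

C is a four-legged stool. The seat is 337×339 mm, 37 mm thick, top at z = 436 mm. It stands on four round legs, each 42 mm in diameter, from z = 0 to the seat underside, each leg's axis is inset half a diameter from the nearest pair of seat edges (so the leg's bounding box is flush with the corner).

The bookshelf is on top of the table, centred. Three stools sit around the table at the −y, −x, +x sides.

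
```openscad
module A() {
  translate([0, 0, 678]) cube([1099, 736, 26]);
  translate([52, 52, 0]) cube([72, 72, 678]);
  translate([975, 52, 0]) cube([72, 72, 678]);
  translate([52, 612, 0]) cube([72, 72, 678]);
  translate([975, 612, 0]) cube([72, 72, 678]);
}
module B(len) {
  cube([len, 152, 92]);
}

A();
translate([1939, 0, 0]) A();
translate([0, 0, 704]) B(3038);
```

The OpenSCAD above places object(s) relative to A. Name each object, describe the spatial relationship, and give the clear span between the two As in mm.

A is a table. B is a beam. A beam spans the tops of two tables. The clear span between the two tables is 840 mm.

Second table starts at x = 1939; first ends at x = 1099; clear span = 1939 − 1099 = 840 mm.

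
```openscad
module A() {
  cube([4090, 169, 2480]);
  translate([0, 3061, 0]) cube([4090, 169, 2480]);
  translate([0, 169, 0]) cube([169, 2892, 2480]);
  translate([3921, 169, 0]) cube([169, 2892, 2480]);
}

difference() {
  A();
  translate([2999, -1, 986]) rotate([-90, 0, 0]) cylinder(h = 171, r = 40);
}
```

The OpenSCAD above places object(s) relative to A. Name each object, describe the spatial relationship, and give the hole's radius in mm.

A is a house frame. The house frame has a circular hole through its front wall. The hole's radius is 40 mm.

The subtracted cylinder has r = 40 mm.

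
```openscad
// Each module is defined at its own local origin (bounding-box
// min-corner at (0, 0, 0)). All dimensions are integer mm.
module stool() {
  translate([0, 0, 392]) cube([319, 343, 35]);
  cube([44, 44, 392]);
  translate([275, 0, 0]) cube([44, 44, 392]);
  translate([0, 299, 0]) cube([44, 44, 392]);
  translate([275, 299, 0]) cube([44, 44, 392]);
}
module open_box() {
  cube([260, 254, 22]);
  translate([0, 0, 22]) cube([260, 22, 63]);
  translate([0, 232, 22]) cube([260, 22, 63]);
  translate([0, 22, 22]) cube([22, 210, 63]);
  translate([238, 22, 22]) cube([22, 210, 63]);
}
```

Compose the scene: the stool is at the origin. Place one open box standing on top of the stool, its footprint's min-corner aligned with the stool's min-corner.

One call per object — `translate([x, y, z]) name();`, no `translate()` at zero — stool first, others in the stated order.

stool();
translate([0, 0, 427]) open_box();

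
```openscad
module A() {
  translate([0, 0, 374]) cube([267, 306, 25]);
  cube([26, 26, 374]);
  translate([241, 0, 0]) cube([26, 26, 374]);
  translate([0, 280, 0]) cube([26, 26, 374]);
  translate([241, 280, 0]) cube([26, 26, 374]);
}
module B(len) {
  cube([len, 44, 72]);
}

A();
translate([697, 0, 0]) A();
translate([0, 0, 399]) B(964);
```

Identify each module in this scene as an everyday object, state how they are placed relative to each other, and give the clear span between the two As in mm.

Second stool starts at x = 697; first ends at x = 267; clear span = 697 − 267 = 430 mm.

A is a stool. B is a beam. A beam spans the tops of two stools. The clear span between the two stools is 430 mm.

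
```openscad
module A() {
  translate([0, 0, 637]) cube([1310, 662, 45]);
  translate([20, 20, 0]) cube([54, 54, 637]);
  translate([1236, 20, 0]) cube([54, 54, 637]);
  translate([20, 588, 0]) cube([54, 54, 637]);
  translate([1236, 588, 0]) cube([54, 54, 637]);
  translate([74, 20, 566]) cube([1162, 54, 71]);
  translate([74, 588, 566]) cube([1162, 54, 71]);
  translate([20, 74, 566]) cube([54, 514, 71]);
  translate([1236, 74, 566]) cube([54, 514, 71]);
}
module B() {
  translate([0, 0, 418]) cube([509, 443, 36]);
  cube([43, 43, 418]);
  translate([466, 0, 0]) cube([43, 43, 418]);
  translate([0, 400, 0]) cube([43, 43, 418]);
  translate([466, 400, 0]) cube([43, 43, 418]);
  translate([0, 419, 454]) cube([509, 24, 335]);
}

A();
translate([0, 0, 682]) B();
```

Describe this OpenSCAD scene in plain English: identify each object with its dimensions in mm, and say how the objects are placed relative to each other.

A is a table: top 1310 mm (x) × 662 mm (y), 45 mm thick, upper face at z = 682 mm, on four 54×54 mm square legs, each inset 20 mm from the nearest pair of top edges, running from z = 0 to the bottom of the top. Four apron rails, 54 mm thick and 71 mm tall, run between adjacent legs with their top edges flush with the underside of the top and their outer faces flush with the legs' outer faces.

B is a chair. The seat is a 509×443×36 mm slab with its top at z = 454 mm, on four 43×43 mm corner legs (flush with the seat edges, standing on z = 0). A flat backrest 24 mm thick, 335 mm tall, spans the full seat width and rises from the seat top along its +y edge, rear face flush with the rear of the seat.

The chair is on top of the table.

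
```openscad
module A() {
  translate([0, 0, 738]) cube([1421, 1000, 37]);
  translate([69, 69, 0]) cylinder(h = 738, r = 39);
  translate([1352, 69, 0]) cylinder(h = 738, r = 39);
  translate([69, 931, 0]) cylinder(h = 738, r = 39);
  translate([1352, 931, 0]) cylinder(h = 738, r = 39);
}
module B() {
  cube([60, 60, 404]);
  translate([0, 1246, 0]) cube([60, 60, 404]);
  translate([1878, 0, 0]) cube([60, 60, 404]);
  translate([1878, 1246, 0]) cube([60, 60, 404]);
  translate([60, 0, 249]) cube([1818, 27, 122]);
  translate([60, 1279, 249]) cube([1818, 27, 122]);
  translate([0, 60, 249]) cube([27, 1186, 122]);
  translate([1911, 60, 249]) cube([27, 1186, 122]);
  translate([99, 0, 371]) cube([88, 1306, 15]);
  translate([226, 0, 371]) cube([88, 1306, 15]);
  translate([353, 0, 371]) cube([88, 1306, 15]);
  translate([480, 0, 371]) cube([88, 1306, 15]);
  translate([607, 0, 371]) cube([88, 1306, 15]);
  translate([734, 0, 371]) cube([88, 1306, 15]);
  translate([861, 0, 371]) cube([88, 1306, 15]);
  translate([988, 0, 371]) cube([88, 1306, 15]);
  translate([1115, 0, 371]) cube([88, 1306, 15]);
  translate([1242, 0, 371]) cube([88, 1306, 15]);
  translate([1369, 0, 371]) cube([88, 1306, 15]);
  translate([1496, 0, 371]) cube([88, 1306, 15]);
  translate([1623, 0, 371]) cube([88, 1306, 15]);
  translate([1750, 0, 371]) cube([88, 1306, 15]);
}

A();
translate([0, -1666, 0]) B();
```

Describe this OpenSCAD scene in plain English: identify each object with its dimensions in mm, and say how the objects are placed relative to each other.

A is a rectangular dining table. The top is 1421×1000×37 mm with its upper surface at z = 775 mm. It stands on four round legs of 78 mm diameter, each leg's bounding box inset 30 mm from the nearest pair of top edges, running from the floor to the underside of the top.

B is a bed frame 1938 mm long (x) by 1306 mm wide (y). Four 60×60 mm corner posts, 404 mm tall, at the corners of the footprint. Four rails of 27 mm thickness and 122 mm height run between adjacent posts with their undersides at z = 249 mm, their outer faces flush with the outside of the frame (the two x-running rails run between the posts' inner faces; the two y-running rails run between the posts' inner faces). 14 slats, each 88 mm wide (x) and 15 mm thick, lie across the top of the two x-running rails, running the full 1306 mm width of the frame in y; the slats are evenly spaced along x between the inner faces of the end posts with equal gaps (rounded down to the nearest mm) at the −x end and between each pair — any rounding remainder accumulates at the +x end.

The bed frame is on the floor beside the table on its −y side.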